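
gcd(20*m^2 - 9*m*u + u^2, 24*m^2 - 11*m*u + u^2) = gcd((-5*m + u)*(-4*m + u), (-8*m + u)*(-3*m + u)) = 1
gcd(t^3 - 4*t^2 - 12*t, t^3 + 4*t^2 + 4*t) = t^2 + 2*t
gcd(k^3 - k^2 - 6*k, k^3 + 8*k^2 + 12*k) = k^2 + 2*k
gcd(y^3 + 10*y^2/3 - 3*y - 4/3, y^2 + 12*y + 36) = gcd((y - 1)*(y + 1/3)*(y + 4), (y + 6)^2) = 1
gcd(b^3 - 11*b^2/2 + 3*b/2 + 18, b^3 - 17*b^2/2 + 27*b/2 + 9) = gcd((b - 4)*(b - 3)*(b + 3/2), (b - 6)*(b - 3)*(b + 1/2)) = b - 3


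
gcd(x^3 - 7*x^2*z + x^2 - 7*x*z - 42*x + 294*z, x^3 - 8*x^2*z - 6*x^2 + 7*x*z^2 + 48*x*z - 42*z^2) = x^2 - 7*x*z - 6*x + 42*z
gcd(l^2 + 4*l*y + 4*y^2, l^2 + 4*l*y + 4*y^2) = l^2 + 4*l*y + 4*y^2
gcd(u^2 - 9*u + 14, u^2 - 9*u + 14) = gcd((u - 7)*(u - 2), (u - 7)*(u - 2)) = u^2 - 9*u + 14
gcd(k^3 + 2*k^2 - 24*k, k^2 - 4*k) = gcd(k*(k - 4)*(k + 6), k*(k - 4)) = k^2 - 4*k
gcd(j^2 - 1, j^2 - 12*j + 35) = 1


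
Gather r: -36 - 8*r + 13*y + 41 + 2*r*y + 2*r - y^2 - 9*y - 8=r*(2*y - 6) - y^2 + 4*y - 3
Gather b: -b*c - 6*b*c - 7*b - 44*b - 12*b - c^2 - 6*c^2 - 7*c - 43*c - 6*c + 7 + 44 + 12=b*(-7*c - 63) - 7*c^2 - 56*c + 63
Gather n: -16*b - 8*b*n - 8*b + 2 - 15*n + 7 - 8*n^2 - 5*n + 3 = -24*b - 8*n^2 + n*(-8*b - 20) + 12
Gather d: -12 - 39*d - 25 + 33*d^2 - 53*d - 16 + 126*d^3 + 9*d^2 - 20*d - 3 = 126*d^3 + 42*d^2 - 112*d - 56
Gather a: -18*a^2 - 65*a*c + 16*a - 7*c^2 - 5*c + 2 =-18*a^2 + a*(16 - 65*c) - 7*c^2 - 5*c + 2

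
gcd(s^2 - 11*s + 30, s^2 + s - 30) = s - 5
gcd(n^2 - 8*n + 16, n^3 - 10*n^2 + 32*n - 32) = n^2 - 8*n + 16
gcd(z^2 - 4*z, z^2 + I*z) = z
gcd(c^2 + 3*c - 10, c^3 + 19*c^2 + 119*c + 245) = c + 5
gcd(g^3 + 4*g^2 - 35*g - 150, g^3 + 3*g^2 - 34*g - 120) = g^2 - g - 30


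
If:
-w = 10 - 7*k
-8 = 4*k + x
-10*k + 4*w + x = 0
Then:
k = 24/7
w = 14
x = -152/7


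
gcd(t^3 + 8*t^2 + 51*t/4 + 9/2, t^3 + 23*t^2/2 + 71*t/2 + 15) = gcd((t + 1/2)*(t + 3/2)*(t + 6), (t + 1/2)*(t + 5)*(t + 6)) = t^2 + 13*t/2 + 3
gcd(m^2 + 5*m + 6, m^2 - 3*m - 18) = m + 3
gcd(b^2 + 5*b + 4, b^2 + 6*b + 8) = b + 4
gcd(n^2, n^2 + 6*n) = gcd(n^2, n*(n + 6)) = n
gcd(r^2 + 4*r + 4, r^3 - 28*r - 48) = r + 2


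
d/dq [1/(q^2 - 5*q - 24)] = (5 - 2*q)/(-q^2 + 5*q + 24)^2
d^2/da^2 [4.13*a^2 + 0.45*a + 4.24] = 8.26000000000000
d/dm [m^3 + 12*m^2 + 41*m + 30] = 3*m^2 + 24*m + 41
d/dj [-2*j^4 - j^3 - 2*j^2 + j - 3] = -8*j^3 - 3*j^2 - 4*j + 1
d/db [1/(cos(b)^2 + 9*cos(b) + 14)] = (2*cos(b) + 9)*sin(b)/(cos(b)^2 + 9*cos(b) + 14)^2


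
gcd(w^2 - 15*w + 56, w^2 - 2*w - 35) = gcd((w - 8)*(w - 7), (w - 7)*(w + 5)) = w - 7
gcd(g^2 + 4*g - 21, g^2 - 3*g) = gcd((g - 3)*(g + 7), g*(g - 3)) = g - 3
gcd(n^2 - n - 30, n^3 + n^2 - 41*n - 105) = n + 5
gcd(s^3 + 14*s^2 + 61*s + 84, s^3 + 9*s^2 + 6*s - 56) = s^2 + 11*s + 28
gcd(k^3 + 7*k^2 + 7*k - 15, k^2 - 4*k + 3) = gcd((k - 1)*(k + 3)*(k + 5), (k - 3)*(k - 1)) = k - 1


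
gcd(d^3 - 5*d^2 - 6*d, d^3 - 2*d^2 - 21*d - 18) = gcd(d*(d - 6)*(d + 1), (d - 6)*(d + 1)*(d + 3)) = d^2 - 5*d - 6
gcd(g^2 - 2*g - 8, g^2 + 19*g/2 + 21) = 1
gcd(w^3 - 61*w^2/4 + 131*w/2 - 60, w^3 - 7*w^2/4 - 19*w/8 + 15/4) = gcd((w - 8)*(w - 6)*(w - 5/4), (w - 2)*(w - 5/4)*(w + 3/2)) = w - 5/4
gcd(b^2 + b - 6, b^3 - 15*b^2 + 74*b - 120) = 1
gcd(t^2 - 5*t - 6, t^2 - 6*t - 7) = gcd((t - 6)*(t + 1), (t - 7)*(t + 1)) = t + 1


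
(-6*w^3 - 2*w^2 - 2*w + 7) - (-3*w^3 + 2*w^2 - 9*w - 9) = -3*w^3 - 4*w^2 + 7*w + 16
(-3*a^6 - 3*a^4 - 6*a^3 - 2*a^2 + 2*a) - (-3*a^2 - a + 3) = -3*a^6 - 3*a^4 - 6*a^3 + a^2 + 3*a - 3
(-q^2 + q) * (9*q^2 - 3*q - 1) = -9*q^4 + 12*q^3 - 2*q^2 - q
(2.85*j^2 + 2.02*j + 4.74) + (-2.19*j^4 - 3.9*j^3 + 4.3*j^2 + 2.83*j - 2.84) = -2.19*j^4 - 3.9*j^3 + 7.15*j^2 + 4.85*j + 1.9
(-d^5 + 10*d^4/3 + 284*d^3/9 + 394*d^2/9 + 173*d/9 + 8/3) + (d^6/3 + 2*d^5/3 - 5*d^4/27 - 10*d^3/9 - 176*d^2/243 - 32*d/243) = d^6/3 - d^5/3 + 85*d^4/27 + 274*d^3/9 + 10462*d^2/243 + 4639*d/243 + 8/3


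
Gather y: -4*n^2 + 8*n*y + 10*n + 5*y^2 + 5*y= -4*n^2 + 10*n + 5*y^2 + y*(8*n + 5)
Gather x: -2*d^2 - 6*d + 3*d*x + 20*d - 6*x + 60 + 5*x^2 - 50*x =-2*d^2 + 14*d + 5*x^2 + x*(3*d - 56) + 60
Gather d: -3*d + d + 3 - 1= 2 - 2*d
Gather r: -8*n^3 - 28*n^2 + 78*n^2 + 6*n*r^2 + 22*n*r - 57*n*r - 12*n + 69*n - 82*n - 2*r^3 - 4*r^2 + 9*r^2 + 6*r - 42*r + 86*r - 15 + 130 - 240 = -8*n^3 + 50*n^2 - 25*n - 2*r^3 + r^2*(6*n + 5) + r*(50 - 35*n) - 125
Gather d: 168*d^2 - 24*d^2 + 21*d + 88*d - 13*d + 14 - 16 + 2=144*d^2 + 96*d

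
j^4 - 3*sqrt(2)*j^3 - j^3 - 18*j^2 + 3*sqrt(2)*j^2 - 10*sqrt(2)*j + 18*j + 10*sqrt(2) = (j - 1)*(j - 5*sqrt(2))*(j + sqrt(2))^2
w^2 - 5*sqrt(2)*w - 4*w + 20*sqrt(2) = (w - 4)*(w - 5*sqrt(2))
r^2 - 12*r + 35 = (r - 7)*(r - 5)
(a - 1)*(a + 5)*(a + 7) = a^3 + 11*a^2 + 23*a - 35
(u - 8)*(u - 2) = u^2 - 10*u + 16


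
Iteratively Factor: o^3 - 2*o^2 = (o)*(o^2 - 2*o) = o^2*(o - 2)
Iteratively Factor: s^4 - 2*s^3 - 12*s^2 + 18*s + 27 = (s + 1)*(s^3 - 3*s^2 - 9*s + 27) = (s - 3)*(s + 1)*(s^2 - 9) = (s - 3)*(s + 1)*(s + 3)*(s - 3)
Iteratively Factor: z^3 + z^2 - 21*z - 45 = (z + 3)*(z^2 - 2*z - 15) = (z - 5)*(z + 3)*(z + 3)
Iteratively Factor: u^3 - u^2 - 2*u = (u + 1)*(u^2 - 2*u) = u*(u + 1)*(u - 2)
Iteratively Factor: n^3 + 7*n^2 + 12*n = (n + 3)*(n^2 + 4*n) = (n + 3)*(n + 4)*(n)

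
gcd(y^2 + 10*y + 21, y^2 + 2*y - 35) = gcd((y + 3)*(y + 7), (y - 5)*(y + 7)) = y + 7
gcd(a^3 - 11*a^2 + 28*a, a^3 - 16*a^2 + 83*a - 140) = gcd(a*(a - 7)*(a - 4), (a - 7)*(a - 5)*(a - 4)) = a^2 - 11*a + 28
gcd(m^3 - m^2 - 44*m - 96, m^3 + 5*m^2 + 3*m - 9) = m + 3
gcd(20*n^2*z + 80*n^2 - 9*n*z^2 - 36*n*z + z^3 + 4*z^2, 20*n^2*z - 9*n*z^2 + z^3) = 20*n^2 - 9*n*z + z^2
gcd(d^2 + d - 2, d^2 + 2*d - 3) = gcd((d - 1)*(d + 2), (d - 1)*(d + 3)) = d - 1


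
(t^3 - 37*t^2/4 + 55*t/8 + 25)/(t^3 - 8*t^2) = 1 - 5/(4*t) - 25/(8*t^2)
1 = 1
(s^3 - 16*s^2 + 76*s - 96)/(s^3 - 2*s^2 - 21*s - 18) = (s^2 - 10*s + 16)/(s^2 + 4*s + 3)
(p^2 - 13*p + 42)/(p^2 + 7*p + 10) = (p^2 - 13*p + 42)/(p^2 + 7*p + 10)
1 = 1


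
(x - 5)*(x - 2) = x^2 - 7*x + 10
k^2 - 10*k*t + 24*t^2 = (k - 6*t)*(k - 4*t)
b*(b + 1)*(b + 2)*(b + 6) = b^4 + 9*b^3 + 20*b^2 + 12*b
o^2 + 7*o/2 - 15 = (o - 5/2)*(o + 6)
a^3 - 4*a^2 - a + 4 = (a - 4)*(a - 1)*(a + 1)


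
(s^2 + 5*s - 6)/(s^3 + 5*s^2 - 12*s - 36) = (s - 1)/(s^2 - s - 6)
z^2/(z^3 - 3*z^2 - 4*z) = z/(z^2 - 3*z - 4)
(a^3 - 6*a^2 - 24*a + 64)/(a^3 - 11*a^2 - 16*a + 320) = (a^2 + 2*a - 8)/(a^2 - 3*a - 40)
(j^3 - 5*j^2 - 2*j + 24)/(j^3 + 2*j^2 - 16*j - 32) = (j - 3)/(j + 4)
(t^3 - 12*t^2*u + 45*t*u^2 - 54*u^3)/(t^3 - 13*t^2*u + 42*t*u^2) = (t^2 - 6*t*u + 9*u^2)/(t*(t - 7*u))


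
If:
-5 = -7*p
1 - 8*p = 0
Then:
No Solution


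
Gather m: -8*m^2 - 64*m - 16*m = -8*m^2 - 80*m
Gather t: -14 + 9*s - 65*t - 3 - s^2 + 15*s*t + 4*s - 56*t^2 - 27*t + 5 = -s^2 + 13*s - 56*t^2 + t*(15*s - 92) - 12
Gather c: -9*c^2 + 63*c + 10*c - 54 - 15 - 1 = -9*c^2 + 73*c - 70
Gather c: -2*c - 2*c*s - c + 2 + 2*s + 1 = c*(-2*s - 3) + 2*s + 3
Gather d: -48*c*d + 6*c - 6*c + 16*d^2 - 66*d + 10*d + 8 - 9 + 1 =16*d^2 + d*(-48*c - 56)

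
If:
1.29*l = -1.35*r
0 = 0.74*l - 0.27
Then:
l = 0.36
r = -0.35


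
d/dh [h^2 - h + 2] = 2*h - 1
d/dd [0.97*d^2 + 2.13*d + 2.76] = 1.94*d + 2.13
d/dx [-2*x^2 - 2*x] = -4*x - 2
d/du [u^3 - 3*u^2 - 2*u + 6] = 3*u^2 - 6*u - 2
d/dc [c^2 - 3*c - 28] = 2*c - 3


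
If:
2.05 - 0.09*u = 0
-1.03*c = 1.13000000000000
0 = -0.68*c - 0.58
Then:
No Solution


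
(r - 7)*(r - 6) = r^2 - 13*r + 42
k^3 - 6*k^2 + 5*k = k*(k - 5)*(k - 1)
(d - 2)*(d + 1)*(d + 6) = d^3 + 5*d^2 - 8*d - 12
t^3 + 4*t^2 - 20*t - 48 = (t - 4)*(t + 2)*(t + 6)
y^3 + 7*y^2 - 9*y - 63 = (y - 3)*(y + 3)*(y + 7)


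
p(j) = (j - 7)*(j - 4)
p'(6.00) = 1.00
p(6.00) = -2.00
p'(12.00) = 13.00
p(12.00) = 40.00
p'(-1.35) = -13.70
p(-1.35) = 44.67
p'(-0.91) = -12.82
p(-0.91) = 38.84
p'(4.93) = -1.14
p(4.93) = -1.93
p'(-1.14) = -13.28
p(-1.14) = 41.84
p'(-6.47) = -23.94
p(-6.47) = 141.03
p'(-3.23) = -17.46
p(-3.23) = 73.96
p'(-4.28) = -19.56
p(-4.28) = 93.40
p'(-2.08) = -15.16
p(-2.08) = 55.21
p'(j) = 2*j - 11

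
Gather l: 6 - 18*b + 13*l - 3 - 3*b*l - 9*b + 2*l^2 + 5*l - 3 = -27*b + 2*l^2 + l*(18 - 3*b)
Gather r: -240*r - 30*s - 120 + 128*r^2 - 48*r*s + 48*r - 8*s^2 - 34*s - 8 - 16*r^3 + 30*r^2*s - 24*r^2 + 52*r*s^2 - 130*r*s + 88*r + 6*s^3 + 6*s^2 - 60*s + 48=-16*r^3 + r^2*(30*s + 104) + r*(52*s^2 - 178*s - 104) + 6*s^3 - 2*s^2 - 124*s - 80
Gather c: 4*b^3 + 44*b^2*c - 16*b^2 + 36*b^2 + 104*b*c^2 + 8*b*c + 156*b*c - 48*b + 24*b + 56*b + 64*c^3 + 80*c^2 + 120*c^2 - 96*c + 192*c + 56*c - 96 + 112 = 4*b^3 + 20*b^2 + 32*b + 64*c^3 + c^2*(104*b + 200) + c*(44*b^2 + 164*b + 152) + 16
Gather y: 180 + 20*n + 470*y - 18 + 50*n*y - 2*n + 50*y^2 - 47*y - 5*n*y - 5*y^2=18*n + 45*y^2 + y*(45*n + 423) + 162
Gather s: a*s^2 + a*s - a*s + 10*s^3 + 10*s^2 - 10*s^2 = a*s^2 + 10*s^3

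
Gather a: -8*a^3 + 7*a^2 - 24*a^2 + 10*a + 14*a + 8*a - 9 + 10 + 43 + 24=-8*a^3 - 17*a^2 + 32*a + 68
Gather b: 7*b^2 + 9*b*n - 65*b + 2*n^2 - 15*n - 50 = 7*b^2 + b*(9*n - 65) + 2*n^2 - 15*n - 50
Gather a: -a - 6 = -a - 6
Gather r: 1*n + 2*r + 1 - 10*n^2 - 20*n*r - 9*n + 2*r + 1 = -10*n^2 - 8*n + r*(4 - 20*n) + 2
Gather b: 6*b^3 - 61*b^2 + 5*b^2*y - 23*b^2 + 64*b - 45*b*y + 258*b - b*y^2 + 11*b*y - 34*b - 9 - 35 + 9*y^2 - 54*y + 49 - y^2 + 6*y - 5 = 6*b^3 + b^2*(5*y - 84) + b*(-y^2 - 34*y + 288) + 8*y^2 - 48*y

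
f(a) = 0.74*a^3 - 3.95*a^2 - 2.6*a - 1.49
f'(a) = 2.22*a^2 - 7.9*a - 2.6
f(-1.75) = -13.00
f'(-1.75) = 18.02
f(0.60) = -4.31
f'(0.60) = -6.54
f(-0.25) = -1.10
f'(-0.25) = -0.49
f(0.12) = -1.86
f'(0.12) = -3.52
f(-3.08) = -52.57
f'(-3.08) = 42.79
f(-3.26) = -60.63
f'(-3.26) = 46.75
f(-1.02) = -3.73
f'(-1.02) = 7.77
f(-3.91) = -95.95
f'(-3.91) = 62.23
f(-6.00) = -287.93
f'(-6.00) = 124.72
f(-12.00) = -1817.81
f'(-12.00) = 411.88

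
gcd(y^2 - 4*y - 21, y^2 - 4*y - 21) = y^2 - 4*y - 21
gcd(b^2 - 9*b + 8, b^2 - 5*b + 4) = b - 1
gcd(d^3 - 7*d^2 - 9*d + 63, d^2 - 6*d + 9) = d - 3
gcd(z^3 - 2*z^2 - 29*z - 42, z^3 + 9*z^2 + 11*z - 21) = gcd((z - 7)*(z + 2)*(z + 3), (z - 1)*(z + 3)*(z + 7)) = z + 3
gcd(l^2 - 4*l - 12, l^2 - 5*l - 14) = l + 2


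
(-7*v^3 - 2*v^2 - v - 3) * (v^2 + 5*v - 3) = -7*v^5 - 37*v^4 + 10*v^3 - 2*v^2 - 12*v + 9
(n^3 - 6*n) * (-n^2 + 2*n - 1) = -n^5 + 2*n^4 + 5*n^3 - 12*n^2 + 6*n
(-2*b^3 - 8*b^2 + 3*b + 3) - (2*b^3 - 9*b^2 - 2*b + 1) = -4*b^3 + b^2 + 5*b + 2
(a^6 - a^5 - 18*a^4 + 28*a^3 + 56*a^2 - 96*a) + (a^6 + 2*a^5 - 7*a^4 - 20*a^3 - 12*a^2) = 2*a^6 + a^5 - 25*a^4 + 8*a^3 + 44*a^2 - 96*a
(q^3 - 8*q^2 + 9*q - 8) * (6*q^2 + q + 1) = 6*q^5 - 47*q^4 + 47*q^3 - 47*q^2 + q - 8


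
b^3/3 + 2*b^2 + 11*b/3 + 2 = (b/3 + 1)*(b + 1)*(b + 2)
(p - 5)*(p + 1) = p^2 - 4*p - 5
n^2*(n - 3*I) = n^3 - 3*I*n^2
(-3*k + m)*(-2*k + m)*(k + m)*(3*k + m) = 18*k^4 + 9*k^3*m - 11*k^2*m^2 - k*m^3 + m^4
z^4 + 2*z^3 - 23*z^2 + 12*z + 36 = (z - 3)*(z - 2)*(z + 1)*(z + 6)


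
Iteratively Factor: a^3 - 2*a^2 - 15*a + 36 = (a + 4)*(a^2 - 6*a + 9) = (a - 3)*(a + 4)*(a - 3)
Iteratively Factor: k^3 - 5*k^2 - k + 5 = (k - 1)*(k^2 - 4*k - 5) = (k - 1)*(k + 1)*(k - 5)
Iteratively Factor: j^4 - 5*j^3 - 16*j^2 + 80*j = (j - 5)*(j^3 - 16*j) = j*(j - 5)*(j^2 - 16) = j*(j - 5)*(j - 4)*(j + 4)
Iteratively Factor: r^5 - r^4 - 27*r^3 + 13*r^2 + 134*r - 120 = (r + 3)*(r^4 - 4*r^3 - 15*r^2 + 58*r - 40) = (r - 1)*(r + 3)*(r^3 - 3*r^2 - 18*r + 40) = (r - 5)*(r - 1)*(r + 3)*(r^2 + 2*r - 8) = (r - 5)*(r - 1)*(r + 3)*(r + 4)*(r - 2)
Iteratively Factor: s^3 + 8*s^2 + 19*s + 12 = (s + 3)*(s^2 + 5*s + 4) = (s + 1)*(s + 3)*(s + 4)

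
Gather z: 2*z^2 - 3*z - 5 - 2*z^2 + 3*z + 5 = 0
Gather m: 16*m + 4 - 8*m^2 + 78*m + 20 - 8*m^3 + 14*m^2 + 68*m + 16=-8*m^3 + 6*m^2 + 162*m + 40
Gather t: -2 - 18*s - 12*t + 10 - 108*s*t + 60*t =-18*s + t*(48 - 108*s) + 8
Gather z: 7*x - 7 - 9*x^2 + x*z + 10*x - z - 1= -9*x^2 + 17*x + z*(x - 1) - 8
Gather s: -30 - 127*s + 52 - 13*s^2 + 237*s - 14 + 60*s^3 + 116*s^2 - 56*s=60*s^3 + 103*s^2 + 54*s + 8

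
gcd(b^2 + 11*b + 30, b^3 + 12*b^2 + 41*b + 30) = b^2 + 11*b + 30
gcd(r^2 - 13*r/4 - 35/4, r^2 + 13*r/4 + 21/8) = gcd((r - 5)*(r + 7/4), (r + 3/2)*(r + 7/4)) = r + 7/4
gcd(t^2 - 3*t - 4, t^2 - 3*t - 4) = t^2 - 3*t - 4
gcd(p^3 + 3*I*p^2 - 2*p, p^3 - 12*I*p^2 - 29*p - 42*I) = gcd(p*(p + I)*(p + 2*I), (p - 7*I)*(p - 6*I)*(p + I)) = p + I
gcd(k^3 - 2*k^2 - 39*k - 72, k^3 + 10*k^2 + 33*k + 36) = k^2 + 6*k + 9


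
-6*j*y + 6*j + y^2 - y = (-6*j + y)*(y - 1)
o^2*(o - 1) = o^3 - o^2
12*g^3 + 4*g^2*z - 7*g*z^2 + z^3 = (-6*g + z)*(-2*g + z)*(g + z)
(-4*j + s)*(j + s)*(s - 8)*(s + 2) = -4*j^2*s^2 + 24*j^2*s + 64*j^2 - 3*j*s^3 + 18*j*s^2 + 48*j*s + s^4 - 6*s^3 - 16*s^2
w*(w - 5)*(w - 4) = w^3 - 9*w^2 + 20*w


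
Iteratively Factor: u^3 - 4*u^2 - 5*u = (u + 1)*(u^2 - 5*u) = u*(u + 1)*(u - 5)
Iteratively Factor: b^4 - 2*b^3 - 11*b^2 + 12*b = (b - 1)*(b^3 - b^2 - 12*b) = (b - 4)*(b - 1)*(b^2 + 3*b) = b*(b - 4)*(b - 1)*(b + 3)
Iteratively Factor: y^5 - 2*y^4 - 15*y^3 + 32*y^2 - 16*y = (y)*(y^4 - 2*y^3 - 15*y^2 + 32*y - 16) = y*(y - 1)*(y^3 - y^2 - 16*y + 16) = y*(y - 4)*(y - 1)*(y^2 + 3*y - 4) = y*(y - 4)*(y - 1)^2*(y + 4)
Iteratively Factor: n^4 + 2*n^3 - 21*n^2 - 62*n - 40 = (n - 5)*(n^3 + 7*n^2 + 14*n + 8) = (n - 5)*(n + 1)*(n^2 + 6*n + 8) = (n - 5)*(n + 1)*(n + 2)*(n + 4)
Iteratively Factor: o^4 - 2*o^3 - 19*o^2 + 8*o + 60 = (o + 3)*(o^3 - 5*o^2 - 4*o + 20) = (o - 5)*(o + 3)*(o^2 - 4) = (o - 5)*(o + 2)*(o + 3)*(o - 2)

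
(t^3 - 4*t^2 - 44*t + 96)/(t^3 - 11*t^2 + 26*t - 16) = (t + 6)/(t - 1)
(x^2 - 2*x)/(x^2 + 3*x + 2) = x*(x - 2)/(x^2 + 3*x + 2)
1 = 1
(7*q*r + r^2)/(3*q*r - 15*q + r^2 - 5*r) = r*(7*q + r)/(3*q*r - 15*q + r^2 - 5*r)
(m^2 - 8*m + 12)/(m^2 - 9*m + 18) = (m - 2)/(m - 3)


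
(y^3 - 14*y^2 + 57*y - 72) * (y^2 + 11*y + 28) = y^5 - 3*y^4 - 69*y^3 + 163*y^2 + 804*y - 2016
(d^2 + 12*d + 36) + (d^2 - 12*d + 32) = 2*d^2 + 68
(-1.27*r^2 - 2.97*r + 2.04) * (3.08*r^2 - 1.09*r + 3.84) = -3.9116*r^4 - 7.7633*r^3 + 4.6437*r^2 - 13.6284*r + 7.8336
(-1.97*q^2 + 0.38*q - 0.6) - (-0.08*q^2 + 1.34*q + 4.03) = -1.89*q^2 - 0.96*q - 4.63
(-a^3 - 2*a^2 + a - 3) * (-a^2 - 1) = a^5 + 2*a^4 + 5*a^2 - a + 3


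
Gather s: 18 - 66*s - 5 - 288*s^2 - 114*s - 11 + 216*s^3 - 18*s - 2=216*s^3 - 288*s^2 - 198*s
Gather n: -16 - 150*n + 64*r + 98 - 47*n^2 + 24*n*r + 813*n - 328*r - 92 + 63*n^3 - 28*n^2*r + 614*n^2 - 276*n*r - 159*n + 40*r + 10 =63*n^3 + n^2*(567 - 28*r) + n*(504 - 252*r) - 224*r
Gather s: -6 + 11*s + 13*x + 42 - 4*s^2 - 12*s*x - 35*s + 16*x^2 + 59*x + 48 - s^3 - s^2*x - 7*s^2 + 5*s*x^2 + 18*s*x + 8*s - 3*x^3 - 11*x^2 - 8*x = -s^3 + s^2*(-x - 11) + s*(5*x^2 + 6*x - 16) - 3*x^3 + 5*x^2 + 64*x + 84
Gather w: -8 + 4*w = 4*w - 8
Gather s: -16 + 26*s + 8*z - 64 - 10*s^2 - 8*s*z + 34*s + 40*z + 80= -10*s^2 + s*(60 - 8*z) + 48*z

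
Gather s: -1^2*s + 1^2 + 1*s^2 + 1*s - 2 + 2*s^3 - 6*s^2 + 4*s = 2*s^3 - 5*s^2 + 4*s - 1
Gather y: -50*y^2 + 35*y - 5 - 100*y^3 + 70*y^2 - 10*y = -100*y^3 + 20*y^2 + 25*y - 5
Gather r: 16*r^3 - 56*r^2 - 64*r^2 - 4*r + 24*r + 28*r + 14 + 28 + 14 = 16*r^3 - 120*r^2 + 48*r + 56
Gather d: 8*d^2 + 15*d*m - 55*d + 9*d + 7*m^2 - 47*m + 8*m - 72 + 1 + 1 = 8*d^2 + d*(15*m - 46) + 7*m^2 - 39*m - 70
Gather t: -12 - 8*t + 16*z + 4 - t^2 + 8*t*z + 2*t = -t^2 + t*(8*z - 6) + 16*z - 8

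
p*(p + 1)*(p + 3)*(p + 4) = p^4 + 8*p^3 + 19*p^2 + 12*p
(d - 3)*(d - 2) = d^2 - 5*d + 6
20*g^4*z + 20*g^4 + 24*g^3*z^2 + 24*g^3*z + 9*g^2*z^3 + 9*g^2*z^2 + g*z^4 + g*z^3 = (2*g + z)^2*(5*g + z)*(g*z + g)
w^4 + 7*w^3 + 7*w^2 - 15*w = w*(w - 1)*(w + 3)*(w + 5)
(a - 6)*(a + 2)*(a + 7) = a^3 + 3*a^2 - 40*a - 84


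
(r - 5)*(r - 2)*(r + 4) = r^3 - 3*r^2 - 18*r + 40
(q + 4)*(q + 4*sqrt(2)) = q^2 + 4*q + 4*sqrt(2)*q + 16*sqrt(2)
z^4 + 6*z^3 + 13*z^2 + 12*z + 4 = (z + 1)^2*(z + 2)^2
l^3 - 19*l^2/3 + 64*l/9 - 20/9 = (l - 5)*(l - 2/3)^2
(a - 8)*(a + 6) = a^2 - 2*a - 48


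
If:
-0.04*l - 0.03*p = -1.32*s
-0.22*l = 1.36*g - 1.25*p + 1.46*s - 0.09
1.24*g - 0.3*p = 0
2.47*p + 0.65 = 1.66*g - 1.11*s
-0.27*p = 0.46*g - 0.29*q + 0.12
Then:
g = -0.07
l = -0.67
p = -0.30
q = 0.02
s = -0.03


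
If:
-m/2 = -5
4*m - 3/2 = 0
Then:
No Solution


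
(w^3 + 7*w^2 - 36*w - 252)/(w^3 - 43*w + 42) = (w + 6)/(w - 1)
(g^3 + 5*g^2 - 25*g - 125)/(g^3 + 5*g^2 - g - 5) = (g^2 - 25)/(g^2 - 1)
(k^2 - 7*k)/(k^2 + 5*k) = (k - 7)/(k + 5)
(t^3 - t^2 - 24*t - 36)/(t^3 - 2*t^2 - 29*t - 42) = (t - 6)/(t - 7)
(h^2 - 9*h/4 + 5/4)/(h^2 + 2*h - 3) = (h - 5/4)/(h + 3)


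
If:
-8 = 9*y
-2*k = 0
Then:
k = 0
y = -8/9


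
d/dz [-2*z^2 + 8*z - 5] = 8 - 4*z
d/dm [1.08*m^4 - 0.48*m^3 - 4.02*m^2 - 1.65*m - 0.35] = 4.32*m^3 - 1.44*m^2 - 8.04*m - 1.65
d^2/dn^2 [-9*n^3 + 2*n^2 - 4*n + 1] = 4 - 54*n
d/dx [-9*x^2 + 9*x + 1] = 9 - 18*x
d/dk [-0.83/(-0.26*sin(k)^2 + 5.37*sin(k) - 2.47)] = (4.4571 - 0.4316*sin(k))*cos(k)/(0.26*sin(k)^2 - 5.37*sin(k) + 2.47)^2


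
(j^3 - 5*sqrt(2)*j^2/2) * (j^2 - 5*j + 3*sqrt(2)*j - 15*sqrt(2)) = j^5 - 5*j^4 + sqrt(2)*j^4/2 - 15*j^3 - 5*sqrt(2)*j^3/2 + 75*j^2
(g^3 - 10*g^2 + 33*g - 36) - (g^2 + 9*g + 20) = g^3 - 11*g^2 + 24*g - 56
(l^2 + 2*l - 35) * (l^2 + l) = l^4 + 3*l^3 - 33*l^2 - 35*l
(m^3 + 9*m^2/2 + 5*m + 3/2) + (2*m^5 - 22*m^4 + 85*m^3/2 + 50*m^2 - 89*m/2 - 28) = 2*m^5 - 22*m^4 + 87*m^3/2 + 109*m^2/2 - 79*m/2 - 53/2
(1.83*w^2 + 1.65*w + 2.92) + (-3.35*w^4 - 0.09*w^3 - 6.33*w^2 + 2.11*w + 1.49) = -3.35*w^4 - 0.09*w^3 - 4.5*w^2 + 3.76*w + 4.41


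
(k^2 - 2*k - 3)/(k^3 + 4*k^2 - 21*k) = (k + 1)/(k*(k + 7))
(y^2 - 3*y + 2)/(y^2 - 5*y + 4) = (y - 2)/(y - 4)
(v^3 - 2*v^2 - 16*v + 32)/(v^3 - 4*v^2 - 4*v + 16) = (v + 4)/(v + 2)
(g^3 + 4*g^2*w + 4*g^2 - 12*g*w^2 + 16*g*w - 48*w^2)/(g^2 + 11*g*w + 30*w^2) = (g^2 - 2*g*w + 4*g - 8*w)/(g + 5*w)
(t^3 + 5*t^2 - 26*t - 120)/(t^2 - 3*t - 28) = (t^2 + t - 30)/(t - 7)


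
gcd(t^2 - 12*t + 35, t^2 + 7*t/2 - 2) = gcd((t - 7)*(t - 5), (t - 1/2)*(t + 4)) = 1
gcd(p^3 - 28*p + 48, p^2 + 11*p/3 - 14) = p + 6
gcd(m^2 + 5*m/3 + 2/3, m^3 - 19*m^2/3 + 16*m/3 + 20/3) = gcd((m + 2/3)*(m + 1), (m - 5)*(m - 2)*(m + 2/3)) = m + 2/3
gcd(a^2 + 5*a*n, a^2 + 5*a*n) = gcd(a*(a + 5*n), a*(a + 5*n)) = a^2 + 5*a*n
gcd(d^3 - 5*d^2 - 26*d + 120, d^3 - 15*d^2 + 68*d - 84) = d - 6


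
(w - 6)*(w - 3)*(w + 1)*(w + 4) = w^4 - 4*w^3 - 23*w^2 + 54*w + 72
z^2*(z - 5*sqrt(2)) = z^3 - 5*sqrt(2)*z^2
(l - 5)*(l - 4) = l^2 - 9*l + 20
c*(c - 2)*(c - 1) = c^3 - 3*c^2 + 2*c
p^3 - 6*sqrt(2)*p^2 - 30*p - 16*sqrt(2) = (p - 8*sqrt(2))*(p + sqrt(2))^2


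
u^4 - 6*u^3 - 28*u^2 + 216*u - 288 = (u - 6)*(u - 4)*(u - 2)*(u + 6)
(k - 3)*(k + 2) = k^2 - k - 6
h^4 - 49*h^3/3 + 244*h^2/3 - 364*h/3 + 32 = (h - 8)*(h - 6)*(h - 2)*(h - 1/3)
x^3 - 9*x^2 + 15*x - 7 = (x - 7)*(x - 1)^2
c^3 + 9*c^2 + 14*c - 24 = (c - 1)*(c + 4)*(c + 6)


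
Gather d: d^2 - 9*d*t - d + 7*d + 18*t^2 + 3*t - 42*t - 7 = d^2 + d*(6 - 9*t) + 18*t^2 - 39*t - 7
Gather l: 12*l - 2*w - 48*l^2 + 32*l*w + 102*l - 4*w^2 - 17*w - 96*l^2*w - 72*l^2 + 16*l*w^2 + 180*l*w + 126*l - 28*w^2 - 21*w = l^2*(-96*w - 120) + l*(16*w^2 + 212*w + 240) - 32*w^2 - 40*w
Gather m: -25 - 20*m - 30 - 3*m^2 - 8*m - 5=-3*m^2 - 28*m - 60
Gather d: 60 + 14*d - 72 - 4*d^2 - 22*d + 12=-4*d^2 - 8*d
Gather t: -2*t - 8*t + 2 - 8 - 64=-10*t - 70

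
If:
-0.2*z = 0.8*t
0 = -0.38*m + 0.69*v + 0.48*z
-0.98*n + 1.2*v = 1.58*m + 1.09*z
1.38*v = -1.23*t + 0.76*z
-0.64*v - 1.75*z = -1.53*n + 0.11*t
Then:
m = 0.00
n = 0.00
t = 0.00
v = 0.00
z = 0.00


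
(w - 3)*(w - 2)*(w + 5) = w^3 - 19*w + 30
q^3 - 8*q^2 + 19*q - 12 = (q - 4)*(q - 3)*(q - 1)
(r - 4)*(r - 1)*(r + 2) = r^3 - 3*r^2 - 6*r + 8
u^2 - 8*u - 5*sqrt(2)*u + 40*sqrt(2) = (u - 8)*(u - 5*sqrt(2))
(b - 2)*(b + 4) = b^2 + 2*b - 8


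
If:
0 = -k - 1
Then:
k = -1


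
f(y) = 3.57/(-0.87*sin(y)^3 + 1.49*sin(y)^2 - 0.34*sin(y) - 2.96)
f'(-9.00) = -1.04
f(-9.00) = -1.42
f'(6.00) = 0.63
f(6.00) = -1.31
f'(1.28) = -0.02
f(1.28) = -1.33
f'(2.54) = 0.19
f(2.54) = -1.26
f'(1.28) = -0.02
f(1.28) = -1.33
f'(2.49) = 0.18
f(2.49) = -1.27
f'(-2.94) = -0.46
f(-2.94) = -1.26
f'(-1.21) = 17.46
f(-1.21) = -5.71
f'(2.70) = 0.18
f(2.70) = -1.23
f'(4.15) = -7.73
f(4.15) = -3.31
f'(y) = 3.57*(2.61*sin(y)^2*cos(y) - 2.98*sin(y)*cos(y) + 0.34*cos(y))/(-0.87*sin(y)^3 + 1.49*sin(y)^2 - 0.34*sin(y) - 2.96)^2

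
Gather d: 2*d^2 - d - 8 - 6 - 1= 2*d^2 - d - 15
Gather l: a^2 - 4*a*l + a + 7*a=a^2 - 4*a*l + 8*a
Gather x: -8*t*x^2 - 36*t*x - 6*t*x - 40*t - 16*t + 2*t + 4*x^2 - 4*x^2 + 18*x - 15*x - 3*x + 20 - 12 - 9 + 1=-8*t*x^2 - 42*t*x - 54*t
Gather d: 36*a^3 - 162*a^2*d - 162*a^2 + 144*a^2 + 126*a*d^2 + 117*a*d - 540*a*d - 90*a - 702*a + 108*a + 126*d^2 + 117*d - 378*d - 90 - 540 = 36*a^3 - 18*a^2 - 684*a + d^2*(126*a + 126) + d*(-162*a^2 - 423*a - 261) - 630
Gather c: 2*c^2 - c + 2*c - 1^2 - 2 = 2*c^2 + c - 3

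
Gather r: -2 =-2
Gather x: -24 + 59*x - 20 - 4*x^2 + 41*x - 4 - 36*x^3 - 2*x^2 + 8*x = -36*x^3 - 6*x^2 + 108*x - 48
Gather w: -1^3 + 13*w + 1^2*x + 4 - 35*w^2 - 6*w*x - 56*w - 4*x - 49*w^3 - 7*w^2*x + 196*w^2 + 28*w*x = -49*w^3 + w^2*(161 - 7*x) + w*(22*x - 43) - 3*x + 3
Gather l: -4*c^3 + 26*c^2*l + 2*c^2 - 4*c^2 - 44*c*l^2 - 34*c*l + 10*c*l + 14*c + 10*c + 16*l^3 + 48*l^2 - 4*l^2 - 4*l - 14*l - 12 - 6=-4*c^3 - 2*c^2 + 24*c + 16*l^3 + l^2*(44 - 44*c) + l*(26*c^2 - 24*c - 18) - 18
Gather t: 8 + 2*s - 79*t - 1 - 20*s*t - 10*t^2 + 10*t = 2*s - 10*t^2 + t*(-20*s - 69) + 7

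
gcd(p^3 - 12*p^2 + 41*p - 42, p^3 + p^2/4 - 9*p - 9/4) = p - 3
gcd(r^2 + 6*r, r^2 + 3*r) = r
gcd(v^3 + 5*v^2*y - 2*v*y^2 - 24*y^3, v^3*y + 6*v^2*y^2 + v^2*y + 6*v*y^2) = 1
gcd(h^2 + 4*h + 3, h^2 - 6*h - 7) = h + 1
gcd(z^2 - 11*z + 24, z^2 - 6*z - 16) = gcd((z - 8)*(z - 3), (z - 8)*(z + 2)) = z - 8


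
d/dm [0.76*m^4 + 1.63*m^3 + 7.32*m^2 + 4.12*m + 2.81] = 3.04*m^3 + 4.89*m^2 + 14.64*m + 4.12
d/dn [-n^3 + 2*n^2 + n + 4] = -3*n^2 + 4*n + 1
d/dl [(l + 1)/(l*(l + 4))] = (-l^2 - 2*l - 4)/(l^2*(l^2 + 8*l + 16))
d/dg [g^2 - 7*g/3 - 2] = 2*g - 7/3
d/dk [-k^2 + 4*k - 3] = 4 - 2*k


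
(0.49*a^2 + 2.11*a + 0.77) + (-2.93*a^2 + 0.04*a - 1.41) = -2.44*a^2 + 2.15*a - 0.64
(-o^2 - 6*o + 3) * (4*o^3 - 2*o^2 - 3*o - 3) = -4*o^5 - 22*o^4 + 27*o^3 + 15*o^2 + 9*o - 9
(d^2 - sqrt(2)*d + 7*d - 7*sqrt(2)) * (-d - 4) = -d^3 - 11*d^2 + sqrt(2)*d^2 - 28*d + 11*sqrt(2)*d + 28*sqrt(2)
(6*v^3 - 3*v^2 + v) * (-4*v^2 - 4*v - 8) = -24*v^5 - 12*v^4 - 40*v^3 + 20*v^2 - 8*v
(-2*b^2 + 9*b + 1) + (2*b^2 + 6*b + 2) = 15*b + 3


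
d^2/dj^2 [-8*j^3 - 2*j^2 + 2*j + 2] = -48*j - 4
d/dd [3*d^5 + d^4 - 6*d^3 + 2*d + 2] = 15*d^4 + 4*d^3 - 18*d^2 + 2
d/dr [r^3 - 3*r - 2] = 3*r^2 - 3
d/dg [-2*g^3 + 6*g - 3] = 6 - 6*g^2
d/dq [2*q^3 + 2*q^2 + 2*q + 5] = 6*q^2 + 4*q + 2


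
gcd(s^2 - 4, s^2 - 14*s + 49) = 1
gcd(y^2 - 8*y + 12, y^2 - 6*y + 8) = y - 2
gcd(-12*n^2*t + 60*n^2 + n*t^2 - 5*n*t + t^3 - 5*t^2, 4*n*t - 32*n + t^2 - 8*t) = 4*n + t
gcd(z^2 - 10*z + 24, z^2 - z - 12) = z - 4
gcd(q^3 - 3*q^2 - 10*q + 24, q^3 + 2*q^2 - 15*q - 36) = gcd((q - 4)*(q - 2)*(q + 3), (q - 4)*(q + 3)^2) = q^2 - q - 12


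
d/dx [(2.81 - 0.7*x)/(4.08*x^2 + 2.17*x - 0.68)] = (2.856*x^2 - 22.9296*x - 5.6217)/(16.6464*x^4 + 17.7072*x^3 - 0.839900000000001*x^2 - 2.9512*x + 0.4624)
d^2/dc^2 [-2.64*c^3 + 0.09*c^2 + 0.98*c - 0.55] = 0.18 - 15.84*c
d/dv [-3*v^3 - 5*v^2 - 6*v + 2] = -9*v^2 - 10*v - 6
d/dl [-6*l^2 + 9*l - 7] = 9 - 12*l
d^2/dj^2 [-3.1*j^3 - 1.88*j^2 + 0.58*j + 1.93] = -18.6*j - 3.76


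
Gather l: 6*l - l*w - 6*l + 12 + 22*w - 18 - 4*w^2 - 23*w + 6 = -l*w - 4*w^2 - w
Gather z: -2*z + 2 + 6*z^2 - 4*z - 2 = 6*z^2 - 6*z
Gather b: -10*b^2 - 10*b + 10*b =-10*b^2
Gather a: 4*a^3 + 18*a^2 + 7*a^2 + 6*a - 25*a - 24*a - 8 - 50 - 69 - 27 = 4*a^3 + 25*a^2 - 43*a - 154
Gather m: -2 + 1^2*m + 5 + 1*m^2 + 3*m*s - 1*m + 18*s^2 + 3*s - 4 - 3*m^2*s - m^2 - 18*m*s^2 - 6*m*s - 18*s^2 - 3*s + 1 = -3*m^2*s + m*(-18*s^2 - 3*s)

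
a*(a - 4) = a^2 - 4*a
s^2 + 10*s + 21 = (s + 3)*(s + 7)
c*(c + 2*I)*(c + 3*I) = c^3 + 5*I*c^2 - 6*c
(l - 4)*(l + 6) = l^2 + 2*l - 24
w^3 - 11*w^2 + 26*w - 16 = (w - 8)*(w - 2)*(w - 1)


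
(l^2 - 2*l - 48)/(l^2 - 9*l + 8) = (l + 6)/(l - 1)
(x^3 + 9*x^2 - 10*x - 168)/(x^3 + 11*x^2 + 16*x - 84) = (x - 4)/(x - 2)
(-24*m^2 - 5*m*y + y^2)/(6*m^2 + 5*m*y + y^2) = (-8*m + y)/(2*m + y)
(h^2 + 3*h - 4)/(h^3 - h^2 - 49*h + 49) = (h + 4)/(h^2 - 49)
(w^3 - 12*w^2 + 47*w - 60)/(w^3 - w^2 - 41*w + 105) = (w - 4)/(w + 7)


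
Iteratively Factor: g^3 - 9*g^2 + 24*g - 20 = (g - 2)*(g^2 - 7*g + 10) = (g - 5)*(g - 2)*(g - 2)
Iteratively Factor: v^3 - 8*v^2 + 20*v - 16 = (v - 2)*(v^2 - 6*v + 8) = (v - 4)*(v - 2)*(v - 2)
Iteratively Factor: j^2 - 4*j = (j - 4)*(j)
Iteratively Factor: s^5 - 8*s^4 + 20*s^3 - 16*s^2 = (s - 4)*(s^4 - 4*s^3 + 4*s^2) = (s - 4)*(s - 2)*(s^3 - 2*s^2) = (s - 4)*(s - 2)^2*(s^2) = s*(s - 4)*(s - 2)^2*(s)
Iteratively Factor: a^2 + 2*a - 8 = (a - 2)*(a + 4)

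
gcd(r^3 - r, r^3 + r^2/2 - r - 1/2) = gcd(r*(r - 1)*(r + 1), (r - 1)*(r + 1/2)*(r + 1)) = r^2 - 1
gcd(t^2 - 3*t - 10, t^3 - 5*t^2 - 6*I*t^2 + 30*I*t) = t - 5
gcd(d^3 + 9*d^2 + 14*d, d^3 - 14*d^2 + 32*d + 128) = d + 2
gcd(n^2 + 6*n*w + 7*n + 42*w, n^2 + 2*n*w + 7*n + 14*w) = n + 7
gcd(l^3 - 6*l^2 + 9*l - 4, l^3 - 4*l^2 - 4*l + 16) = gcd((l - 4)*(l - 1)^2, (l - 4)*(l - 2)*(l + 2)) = l - 4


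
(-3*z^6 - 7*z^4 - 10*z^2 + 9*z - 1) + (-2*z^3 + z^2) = -3*z^6 - 7*z^4 - 2*z^3 - 9*z^2 + 9*z - 1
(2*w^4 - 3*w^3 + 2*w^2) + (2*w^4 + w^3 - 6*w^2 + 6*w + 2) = 4*w^4 - 2*w^3 - 4*w^2 + 6*w + 2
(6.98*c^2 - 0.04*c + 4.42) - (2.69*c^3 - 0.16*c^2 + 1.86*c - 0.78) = -2.69*c^3 + 7.14*c^2 - 1.9*c + 5.2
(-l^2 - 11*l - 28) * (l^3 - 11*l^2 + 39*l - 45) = -l^5 + 54*l^3 - 76*l^2 - 597*l + 1260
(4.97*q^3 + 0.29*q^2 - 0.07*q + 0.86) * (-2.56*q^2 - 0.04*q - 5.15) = -12.7232*q^5 - 0.9412*q^4 - 25.4279*q^3 - 3.6923*q^2 + 0.3261*q - 4.429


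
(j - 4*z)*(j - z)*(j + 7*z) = j^3 + 2*j^2*z - 31*j*z^2 + 28*z^3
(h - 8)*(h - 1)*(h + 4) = h^3 - 5*h^2 - 28*h + 32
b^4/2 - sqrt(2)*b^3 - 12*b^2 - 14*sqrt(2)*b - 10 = (b/2 + sqrt(2)/2)*(b - 5*sqrt(2))*(b + sqrt(2))^2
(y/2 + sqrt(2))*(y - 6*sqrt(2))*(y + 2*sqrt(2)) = y^3/2 - sqrt(2)*y^2 - 20*y - 24*sqrt(2)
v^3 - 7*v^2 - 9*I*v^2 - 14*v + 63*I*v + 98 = (v - 7)*(v - 7*I)*(v - 2*I)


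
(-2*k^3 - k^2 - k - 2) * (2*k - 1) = -4*k^4 - k^2 - 3*k + 2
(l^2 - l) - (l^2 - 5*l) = 4*l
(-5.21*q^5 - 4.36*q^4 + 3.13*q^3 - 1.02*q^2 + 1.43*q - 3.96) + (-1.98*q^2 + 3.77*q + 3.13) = -5.21*q^5 - 4.36*q^4 + 3.13*q^3 - 3.0*q^2 + 5.2*q - 0.83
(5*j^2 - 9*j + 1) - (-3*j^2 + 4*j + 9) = 8*j^2 - 13*j - 8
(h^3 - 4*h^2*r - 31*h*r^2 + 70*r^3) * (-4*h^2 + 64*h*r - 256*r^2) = -4*h^5 + 80*h^4*r - 388*h^3*r^2 - 1240*h^2*r^3 + 12416*h*r^4 - 17920*r^5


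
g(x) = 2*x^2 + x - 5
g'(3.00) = 13.00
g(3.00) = 16.00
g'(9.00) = 37.00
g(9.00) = 166.00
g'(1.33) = 6.32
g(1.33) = -0.13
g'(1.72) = 7.88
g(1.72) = 2.64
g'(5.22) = 21.88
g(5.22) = 54.72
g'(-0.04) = 0.84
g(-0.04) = -5.04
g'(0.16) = 1.64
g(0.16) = -4.79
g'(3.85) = 16.40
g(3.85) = 28.50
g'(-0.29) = -0.16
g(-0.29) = -5.12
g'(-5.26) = -20.04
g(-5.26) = 45.08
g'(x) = 4*x + 1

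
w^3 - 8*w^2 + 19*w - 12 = (w - 4)*(w - 3)*(w - 1)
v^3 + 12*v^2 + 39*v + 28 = (v + 1)*(v + 4)*(v + 7)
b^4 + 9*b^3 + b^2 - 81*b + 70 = (b - 2)*(b - 1)*(b + 5)*(b + 7)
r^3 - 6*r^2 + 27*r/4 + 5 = (r - 4)*(r - 5/2)*(r + 1/2)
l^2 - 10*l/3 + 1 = (l - 3)*(l - 1/3)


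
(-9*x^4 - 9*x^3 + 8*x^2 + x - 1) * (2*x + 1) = -18*x^5 - 27*x^4 + 7*x^3 + 10*x^2 - x - 1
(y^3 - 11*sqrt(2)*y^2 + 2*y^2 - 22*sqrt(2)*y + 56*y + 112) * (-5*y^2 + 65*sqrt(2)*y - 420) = -5*y^5 - 10*y^4 + 120*sqrt(2)*y^4 - 2130*y^3 + 240*sqrt(2)*y^3 - 4260*y^2 + 8260*sqrt(2)*y^2 - 23520*y + 16520*sqrt(2)*y - 47040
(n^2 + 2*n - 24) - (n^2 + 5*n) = -3*n - 24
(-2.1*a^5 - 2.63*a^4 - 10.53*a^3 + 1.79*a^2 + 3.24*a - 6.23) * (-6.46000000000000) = 13.566*a^5 + 16.9898*a^4 + 68.0238*a^3 - 11.5634*a^2 - 20.9304*a + 40.2458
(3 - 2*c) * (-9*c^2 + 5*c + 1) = 18*c^3 - 37*c^2 + 13*c + 3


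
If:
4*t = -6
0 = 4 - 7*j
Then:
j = 4/7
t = -3/2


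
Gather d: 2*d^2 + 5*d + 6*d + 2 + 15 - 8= 2*d^2 + 11*d + 9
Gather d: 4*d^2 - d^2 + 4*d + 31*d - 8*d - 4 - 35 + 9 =3*d^2 + 27*d - 30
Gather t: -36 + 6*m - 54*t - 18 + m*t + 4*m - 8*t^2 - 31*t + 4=10*m - 8*t^2 + t*(m - 85) - 50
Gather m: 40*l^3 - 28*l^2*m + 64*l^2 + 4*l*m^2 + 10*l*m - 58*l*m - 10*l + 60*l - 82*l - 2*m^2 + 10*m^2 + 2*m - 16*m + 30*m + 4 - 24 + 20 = 40*l^3 + 64*l^2 - 32*l + m^2*(4*l + 8) + m*(-28*l^2 - 48*l + 16)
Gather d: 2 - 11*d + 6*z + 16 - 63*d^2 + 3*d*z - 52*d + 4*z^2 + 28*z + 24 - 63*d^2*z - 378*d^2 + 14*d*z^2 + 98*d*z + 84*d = d^2*(-63*z - 441) + d*(14*z^2 + 101*z + 21) + 4*z^2 + 34*z + 42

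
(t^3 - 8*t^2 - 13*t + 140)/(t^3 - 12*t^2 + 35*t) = (t + 4)/t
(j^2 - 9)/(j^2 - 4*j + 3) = (j + 3)/(j - 1)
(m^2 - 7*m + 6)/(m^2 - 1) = (m - 6)/(m + 1)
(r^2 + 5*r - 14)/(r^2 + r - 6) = (r + 7)/(r + 3)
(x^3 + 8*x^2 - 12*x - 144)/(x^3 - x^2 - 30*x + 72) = (x + 6)/(x - 3)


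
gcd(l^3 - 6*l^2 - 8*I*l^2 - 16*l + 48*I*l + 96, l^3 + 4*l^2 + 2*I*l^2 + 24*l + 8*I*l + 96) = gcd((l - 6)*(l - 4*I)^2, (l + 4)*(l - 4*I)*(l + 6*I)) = l - 4*I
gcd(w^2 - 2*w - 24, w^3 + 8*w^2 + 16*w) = w + 4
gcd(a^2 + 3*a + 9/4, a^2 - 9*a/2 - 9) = a + 3/2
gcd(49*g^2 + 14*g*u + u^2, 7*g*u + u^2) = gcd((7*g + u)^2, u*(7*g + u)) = 7*g + u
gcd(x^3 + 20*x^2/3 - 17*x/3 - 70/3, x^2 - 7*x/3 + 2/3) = x - 2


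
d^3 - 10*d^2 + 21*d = d*(d - 7)*(d - 3)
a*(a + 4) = a^2 + 4*a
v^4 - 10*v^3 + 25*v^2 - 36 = (v - 6)*(v - 3)*(v - 2)*(v + 1)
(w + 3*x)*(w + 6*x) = w^2 + 9*w*x + 18*x^2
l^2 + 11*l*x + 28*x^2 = (l + 4*x)*(l + 7*x)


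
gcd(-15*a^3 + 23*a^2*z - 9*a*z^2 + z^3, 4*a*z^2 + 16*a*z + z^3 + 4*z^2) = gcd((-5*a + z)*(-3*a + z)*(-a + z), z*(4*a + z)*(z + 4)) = 1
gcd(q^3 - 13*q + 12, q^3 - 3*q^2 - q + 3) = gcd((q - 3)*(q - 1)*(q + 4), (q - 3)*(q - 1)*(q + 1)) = q^2 - 4*q + 3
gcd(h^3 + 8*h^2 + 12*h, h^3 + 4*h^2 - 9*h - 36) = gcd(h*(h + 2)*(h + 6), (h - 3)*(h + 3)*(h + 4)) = 1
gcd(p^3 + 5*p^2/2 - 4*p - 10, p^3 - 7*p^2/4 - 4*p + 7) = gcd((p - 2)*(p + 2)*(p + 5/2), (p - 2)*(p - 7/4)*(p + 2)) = p^2 - 4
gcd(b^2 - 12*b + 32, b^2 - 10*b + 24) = b - 4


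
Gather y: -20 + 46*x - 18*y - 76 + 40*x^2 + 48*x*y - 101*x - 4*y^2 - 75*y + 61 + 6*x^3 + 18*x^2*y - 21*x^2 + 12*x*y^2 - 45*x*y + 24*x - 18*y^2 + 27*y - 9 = 6*x^3 + 19*x^2 - 31*x + y^2*(12*x - 22) + y*(18*x^2 + 3*x - 66) - 44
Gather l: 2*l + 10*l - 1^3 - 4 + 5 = 12*l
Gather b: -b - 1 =-b - 1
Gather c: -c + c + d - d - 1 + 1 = 0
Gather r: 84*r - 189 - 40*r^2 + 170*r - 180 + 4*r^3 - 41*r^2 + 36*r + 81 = 4*r^3 - 81*r^2 + 290*r - 288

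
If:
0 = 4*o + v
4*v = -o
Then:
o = 0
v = 0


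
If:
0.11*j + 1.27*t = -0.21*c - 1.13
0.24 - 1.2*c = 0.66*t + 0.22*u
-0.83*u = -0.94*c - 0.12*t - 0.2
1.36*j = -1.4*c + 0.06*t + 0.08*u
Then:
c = 0.57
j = -0.59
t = -0.93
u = 0.76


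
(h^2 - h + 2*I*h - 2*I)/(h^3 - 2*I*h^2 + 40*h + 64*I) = (h - 1)/(h^2 - 4*I*h + 32)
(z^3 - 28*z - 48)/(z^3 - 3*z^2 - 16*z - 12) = (z + 4)/(z + 1)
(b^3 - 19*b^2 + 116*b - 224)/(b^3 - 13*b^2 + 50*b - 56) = (b - 8)/(b - 2)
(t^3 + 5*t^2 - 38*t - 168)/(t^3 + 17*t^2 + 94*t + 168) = (t - 6)/(t + 6)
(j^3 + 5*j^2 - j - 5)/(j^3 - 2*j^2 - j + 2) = (j + 5)/(j - 2)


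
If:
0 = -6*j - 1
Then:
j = -1/6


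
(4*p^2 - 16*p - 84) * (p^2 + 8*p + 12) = 4*p^4 + 16*p^3 - 164*p^2 - 864*p - 1008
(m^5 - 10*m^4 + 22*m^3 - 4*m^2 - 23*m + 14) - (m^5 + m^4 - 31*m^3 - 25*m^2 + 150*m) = -11*m^4 + 53*m^3 + 21*m^2 - 173*m + 14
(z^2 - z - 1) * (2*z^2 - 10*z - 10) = 2*z^4 - 12*z^3 - 2*z^2 + 20*z + 10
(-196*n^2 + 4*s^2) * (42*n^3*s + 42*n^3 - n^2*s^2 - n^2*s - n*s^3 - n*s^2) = -8232*n^5*s - 8232*n^5 + 196*n^4*s^2 + 196*n^4*s + 364*n^3*s^3 + 364*n^3*s^2 - 4*n^2*s^4 - 4*n^2*s^3 - 4*n*s^5 - 4*n*s^4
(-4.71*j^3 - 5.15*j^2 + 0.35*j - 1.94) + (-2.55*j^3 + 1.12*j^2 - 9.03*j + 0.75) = -7.26*j^3 - 4.03*j^2 - 8.68*j - 1.19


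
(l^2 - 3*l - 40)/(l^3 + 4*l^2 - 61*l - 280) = 1/(l + 7)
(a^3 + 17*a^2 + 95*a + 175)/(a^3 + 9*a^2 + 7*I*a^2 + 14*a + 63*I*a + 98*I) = (a^2 + 10*a + 25)/(a^2 + a*(2 + 7*I) + 14*I)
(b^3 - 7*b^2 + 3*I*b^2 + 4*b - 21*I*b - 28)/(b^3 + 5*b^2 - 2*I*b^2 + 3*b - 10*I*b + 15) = (b^3 + b^2*(-7 + 3*I) + b*(4 - 21*I) - 28)/(b^3 + b^2*(5 - 2*I) + b*(3 - 10*I) + 15)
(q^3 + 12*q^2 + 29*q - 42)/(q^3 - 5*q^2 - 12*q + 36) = (q^3 + 12*q^2 + 29*q - 42)/(q^3 - 5*q^2 - 12*q + 36)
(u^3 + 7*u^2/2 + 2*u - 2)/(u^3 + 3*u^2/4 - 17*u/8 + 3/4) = 4*(u + 2)/(4*u - 3)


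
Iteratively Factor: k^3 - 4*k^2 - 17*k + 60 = (k - 5)*(k^2 + k - 12) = (k - 5)*(k + 4)*(k - 3)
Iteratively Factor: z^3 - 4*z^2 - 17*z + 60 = (z - 3)*(z^2 - z - 20) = (z - 5)*(z - 3)*(z + 4)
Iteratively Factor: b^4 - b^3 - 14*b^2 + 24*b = (b - 2)*(b^3 + b^2 - 12*b) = b*(b - 2)*(b^2 + b - 12) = b*(b - 2)*(b + 4)*(b - 3)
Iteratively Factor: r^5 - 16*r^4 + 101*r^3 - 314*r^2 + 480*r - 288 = (r - 2)*(r^4 - 14*r^3 + 73*r^2 - 168*r + 144) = (r - 3)*(r - 2)*(r^3 - 11*r^2 + 40*r - 48) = (r - 4)*(r - 3)*(r - 2)*(r^2 - 7*r + 12) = (r - 4)*(r - 3)^2*(r - 2)*(r - 4)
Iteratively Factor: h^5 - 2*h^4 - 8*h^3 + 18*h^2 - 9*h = (h)*(h^4 - 2*h^3 - 8*h^2 + 18*h - 9) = h*(h - 1)*(h^3 - h^2 - 9*h + 9) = h*(h - 1)*(h + 3)*(h^2 - 4*h + 3) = h*(h - 3)*(h - 1)*(h + 3)*(h - 1)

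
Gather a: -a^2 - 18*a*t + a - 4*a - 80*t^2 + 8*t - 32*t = -a^2 + a*(-18*t - 3) - 80*t^2 - 24*t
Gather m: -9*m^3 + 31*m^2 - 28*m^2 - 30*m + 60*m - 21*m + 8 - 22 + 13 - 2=-9*m^3 + 3*m^2 + 9*m - 3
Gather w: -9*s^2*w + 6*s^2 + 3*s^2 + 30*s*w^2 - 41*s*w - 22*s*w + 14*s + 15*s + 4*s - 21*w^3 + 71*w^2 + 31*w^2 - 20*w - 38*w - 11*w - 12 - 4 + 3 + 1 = 9*s^2 + 33*s - 21*w^3 + w^2*(30*s + 102) + w*(-9*s^2 - 63*s - 69) - 12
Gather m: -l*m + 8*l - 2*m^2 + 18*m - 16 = 8*l - 2*m^2 + m*(18 - l) - 16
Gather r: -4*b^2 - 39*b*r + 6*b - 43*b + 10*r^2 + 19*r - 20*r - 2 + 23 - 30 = -4*b^2 - 37*b + 10*r^2 + r*(-39*b - 1) - 9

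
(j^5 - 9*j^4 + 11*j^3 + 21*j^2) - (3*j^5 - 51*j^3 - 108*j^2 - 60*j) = -2*j^5 - 9*j^4 + 62*j^3 + 129*j^2 + 60*j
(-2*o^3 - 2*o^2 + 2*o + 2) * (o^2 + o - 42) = -2*o^5 - 4*o^4 + 84*o^3 + 88*o^2 - 82*o - 84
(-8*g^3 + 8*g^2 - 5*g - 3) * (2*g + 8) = -16*g^4 - 48*g^3 + 54*g^2 - 46*g - 24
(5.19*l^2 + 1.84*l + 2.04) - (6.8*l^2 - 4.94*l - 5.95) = -1.61*l^2 + 6.78*l + 7.99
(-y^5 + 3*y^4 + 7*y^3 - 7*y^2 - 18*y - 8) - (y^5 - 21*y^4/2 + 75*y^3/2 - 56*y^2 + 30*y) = -2*y^5 + 27*y^4/2 - 61*y^3/2 + 49*y^2 - 48*y - 8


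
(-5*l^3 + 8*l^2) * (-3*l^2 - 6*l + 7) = 15*l^5 + 6*l^4 - 83*l^3 + 56*l^2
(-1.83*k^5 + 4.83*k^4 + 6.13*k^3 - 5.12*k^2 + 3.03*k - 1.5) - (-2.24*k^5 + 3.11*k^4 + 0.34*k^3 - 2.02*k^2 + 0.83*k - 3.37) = 0.41*k^5 + 1.72*k^4 + 5.79*k^3 - 3.1*k^2 + 2.2*k + 1.87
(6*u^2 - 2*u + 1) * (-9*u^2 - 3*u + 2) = -54*u^4 + 9*u^2 - 7*u + 2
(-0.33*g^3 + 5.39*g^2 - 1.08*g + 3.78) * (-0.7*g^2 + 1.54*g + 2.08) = 0.231*g^5 - 4.2812*g^4 + 8.3702*g^3 + 6.902*g^2 + 3.5748*g + 7.8624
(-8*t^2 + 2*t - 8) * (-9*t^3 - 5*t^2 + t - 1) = 72*t^5 + 22*t^4 + 54*t^3 + 50*t^2 - 10*t + 8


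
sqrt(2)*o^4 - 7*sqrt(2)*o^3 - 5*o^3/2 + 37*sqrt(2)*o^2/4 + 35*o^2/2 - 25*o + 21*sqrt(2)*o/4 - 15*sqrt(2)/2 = (o - 5)*(o - 2)*(o - 3*sqrt(2)/2)*(sqrt(2)*o + 1/2)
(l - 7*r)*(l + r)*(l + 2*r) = l^3 - 4*l^2*r - 19*l*r^2 - 14*r^3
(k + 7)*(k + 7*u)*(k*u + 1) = k^3*u + 7*k^2*u^2 + 7*k^2*u + k^2 + 49*k*u^2 + 7*k*u + 7*k + 49*u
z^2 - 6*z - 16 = (z - 8)*(z + 2)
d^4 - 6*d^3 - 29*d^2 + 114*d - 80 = (d - 8)*(d - 2)*(d - 1)*(d + 5)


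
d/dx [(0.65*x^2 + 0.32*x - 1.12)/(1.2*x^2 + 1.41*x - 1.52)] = (0.5325*x^2 + 0.712*x + 1.0928)/(1.44*x^4 + 3.384*x^3 - 1.6599*x^2 - 4.2864*x + 2.3104)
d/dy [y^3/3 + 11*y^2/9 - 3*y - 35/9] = y^2 + 22*y/9 - 3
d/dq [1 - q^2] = -2*q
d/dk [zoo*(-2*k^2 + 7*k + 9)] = zoo*(k + 1)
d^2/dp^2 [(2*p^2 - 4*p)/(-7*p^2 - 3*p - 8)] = 28*(17*p^3 + 24*p^2 - 48*p - 16)/(343*p^6 + 441*p^5 + 1365*p^4 + 1035*p^3 + 1560*p^2 + 576*p + 512)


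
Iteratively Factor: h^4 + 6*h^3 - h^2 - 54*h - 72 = (h + 3)*(h^3 + 3*h^2 - 10*h - 24) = (h - 3)*(h + 3)*(h^2 + 6*h + 8) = (h - 3)*(h + 2)*(h + 3)*(h + 4)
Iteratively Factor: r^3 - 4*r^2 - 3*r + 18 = (r - 3)*(r^2 - r - 6) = (r - 3)^2*(r + 2)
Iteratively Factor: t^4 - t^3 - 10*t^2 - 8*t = (t + 2)*(t^3 - 3*t^2 - 4*t) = (t - 4)*(t + 2)*(t^2 + t) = (t - 4)*(t + 1)*(t + 2)*(t)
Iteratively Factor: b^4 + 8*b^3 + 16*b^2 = (b + 4)*(b^3 + 4*b^2) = (b + 4)^2*(b^2) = b*(b + 4)^2*(b)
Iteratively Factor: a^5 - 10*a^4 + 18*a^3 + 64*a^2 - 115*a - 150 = (a - 5)*(a^4 - 5*a^3 - 7*a^2 + 29*a + 30) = (a - 5)*(a + 2)*(a^3 - 7*a^2 + 7*a + 15) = (a - 5)*(a + 1)*(a + 2)*(a^2 - 8*a + 15) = (a - 5)^2*(a + 1)*(a + 2)*(a - 3)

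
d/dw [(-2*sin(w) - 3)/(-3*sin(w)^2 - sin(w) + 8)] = (-18*sin(w) + 3*cos(2*w) - 22)*cos(w)/(3*sin(w)^2 + sin(w) - 8)^2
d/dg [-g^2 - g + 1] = -2*g - 1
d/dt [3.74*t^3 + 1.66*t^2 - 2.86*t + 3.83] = 11.22*t^2 + 3.32*t - 2.86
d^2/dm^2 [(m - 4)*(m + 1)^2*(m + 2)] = 12*m^2 - 22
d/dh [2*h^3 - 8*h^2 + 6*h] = 6*h^2 - 16*h + 6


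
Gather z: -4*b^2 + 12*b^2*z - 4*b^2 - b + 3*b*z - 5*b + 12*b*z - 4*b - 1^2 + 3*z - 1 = -8*b^2 - 10*b + z*(12*b^2 + 15*b + 3) - 2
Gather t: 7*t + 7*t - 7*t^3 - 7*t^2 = -7*t^3 - 7*t^2 + 14*t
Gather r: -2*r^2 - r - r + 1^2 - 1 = -2*r^2 - 2*r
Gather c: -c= -c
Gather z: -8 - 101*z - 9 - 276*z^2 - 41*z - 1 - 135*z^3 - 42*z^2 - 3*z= -135*z^3 - 318*z^2 - 145*z - 18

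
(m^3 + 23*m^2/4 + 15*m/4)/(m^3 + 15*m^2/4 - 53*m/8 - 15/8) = 2*m*(4*m + 3)/(8*m^2 - 10*m - 3)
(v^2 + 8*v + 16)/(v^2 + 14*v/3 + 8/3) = 3*(v + 4)/(3*v + 2)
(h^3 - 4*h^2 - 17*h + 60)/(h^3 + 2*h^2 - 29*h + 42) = (h^2 - h - 20)/(h^2 + 5*h - 14)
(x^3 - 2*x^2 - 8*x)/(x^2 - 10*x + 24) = x*(x + 2)/(x - 6)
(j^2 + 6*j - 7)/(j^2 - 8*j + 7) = (j + 7)/(j - 7)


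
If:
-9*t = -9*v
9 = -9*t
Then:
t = -1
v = -1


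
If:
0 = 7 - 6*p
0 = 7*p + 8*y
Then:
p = 7/6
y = -49/48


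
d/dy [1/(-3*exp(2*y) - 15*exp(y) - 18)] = (2*exp(y) + 5)*exp(y)/(3*(exp(2*y) + 5*exp(y) + 6)^2)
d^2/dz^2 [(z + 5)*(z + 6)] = 2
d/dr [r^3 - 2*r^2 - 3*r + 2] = 3*r^2 - 4*r - 3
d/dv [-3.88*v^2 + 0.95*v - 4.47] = 0.95 - 7.76*v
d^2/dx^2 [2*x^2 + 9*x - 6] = 4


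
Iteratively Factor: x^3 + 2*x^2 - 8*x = (x)*(x^2 + 2*x - 8) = x*(x + 4)*(x - 2)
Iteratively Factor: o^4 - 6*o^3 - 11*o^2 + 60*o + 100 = (o + 2)*(o^3 - 8*o^2 + 5*o + 50) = (o - 5)*(o + 2)*(o^2 - 3*o - 10) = (o - 5)*(o + 2)^2*(o - 5)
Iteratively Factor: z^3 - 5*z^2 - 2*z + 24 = (z + 2)*(z^2 - 7*z + 12) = (z - 4)*(z + 2)*(z - 3)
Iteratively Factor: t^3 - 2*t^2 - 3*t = (t)*(t^2 - 2*t - 3) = t*(t - 3)*(t + 1)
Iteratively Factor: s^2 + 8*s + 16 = (s + 4)*(s + 4)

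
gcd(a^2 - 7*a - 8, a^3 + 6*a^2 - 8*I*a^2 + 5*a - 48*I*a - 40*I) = a + 1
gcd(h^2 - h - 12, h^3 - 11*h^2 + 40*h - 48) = h - 4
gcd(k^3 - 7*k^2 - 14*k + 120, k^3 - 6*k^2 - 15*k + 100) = k^2 - k - 20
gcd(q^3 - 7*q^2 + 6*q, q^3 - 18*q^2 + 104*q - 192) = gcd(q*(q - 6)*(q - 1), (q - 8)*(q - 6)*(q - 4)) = q - 6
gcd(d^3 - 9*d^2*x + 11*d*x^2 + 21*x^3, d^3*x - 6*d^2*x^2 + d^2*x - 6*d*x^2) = 1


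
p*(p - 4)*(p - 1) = p^3 - 5*p^2 + 4*p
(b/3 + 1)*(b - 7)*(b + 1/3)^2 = b^4/3 - 10*b^3/9 - 212*b^2/27 - 130*b/27 - 7/9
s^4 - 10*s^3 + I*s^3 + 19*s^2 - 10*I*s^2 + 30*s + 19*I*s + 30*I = (s - 6)*(s - 5)*(s + 1)*(s + I)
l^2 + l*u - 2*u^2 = (l - u)*(l + 2*u)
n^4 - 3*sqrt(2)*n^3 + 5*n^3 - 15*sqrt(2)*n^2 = n^2*(n + 5)*(n - 3*sqrt(2))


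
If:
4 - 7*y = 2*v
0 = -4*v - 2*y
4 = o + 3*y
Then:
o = 2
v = -1/3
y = 2/3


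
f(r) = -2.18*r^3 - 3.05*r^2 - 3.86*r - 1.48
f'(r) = -6.54*r^2 - 6.1*r - 3.86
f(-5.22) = 245.64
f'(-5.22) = -150.22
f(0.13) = -2.04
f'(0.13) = -4.76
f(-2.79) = 32.89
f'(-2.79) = -37.75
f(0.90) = -9.01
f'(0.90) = -14.65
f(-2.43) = 21.17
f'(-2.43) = -27.66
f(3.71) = -169.10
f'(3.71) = -116.51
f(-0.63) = 0.29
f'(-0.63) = -2.61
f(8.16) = -1420.54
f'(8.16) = -489.11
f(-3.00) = 41.51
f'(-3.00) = -44.42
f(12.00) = -4254.04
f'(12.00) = -1018.82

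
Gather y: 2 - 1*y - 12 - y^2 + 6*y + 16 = -y^2 + 5*y + 6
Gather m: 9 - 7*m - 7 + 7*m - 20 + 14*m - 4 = 14*m - 22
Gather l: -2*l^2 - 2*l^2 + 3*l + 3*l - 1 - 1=-4*l^2 + 6*l - 2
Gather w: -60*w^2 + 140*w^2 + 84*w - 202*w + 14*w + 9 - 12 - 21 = 80*w^2 - 104*w - 24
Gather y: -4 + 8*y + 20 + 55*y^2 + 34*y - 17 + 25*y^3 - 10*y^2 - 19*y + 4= 25*y^3 + 45*y^2 + 23*y + 3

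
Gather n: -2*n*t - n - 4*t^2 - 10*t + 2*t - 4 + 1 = n*(-2*t - 1) - 4*t^2 - 8*t - 3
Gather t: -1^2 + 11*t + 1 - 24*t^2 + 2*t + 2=-24*t^2 + 13*t + 2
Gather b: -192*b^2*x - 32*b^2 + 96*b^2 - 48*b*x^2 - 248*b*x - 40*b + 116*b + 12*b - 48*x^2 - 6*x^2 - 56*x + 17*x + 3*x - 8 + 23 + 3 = b^2*(64 - 192*x) + b*(-48*x^2 - 248*x + 88) - 54*x^2 - 36*x + 18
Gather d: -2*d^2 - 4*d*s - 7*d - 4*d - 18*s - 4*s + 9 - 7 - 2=-2*d^2 + d*(-4*s - 11) - 22*s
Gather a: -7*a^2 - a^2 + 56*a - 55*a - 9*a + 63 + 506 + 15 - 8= -8*a^2 - 8*a + 576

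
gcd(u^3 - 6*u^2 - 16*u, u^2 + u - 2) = u + 2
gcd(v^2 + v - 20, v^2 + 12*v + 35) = v + 5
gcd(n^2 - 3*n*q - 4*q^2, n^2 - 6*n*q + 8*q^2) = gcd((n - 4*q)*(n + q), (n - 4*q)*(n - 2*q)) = -n + 4*q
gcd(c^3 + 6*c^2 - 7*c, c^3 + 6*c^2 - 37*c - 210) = c + 7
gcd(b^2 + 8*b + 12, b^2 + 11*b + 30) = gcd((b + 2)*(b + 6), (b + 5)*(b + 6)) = b + 6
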